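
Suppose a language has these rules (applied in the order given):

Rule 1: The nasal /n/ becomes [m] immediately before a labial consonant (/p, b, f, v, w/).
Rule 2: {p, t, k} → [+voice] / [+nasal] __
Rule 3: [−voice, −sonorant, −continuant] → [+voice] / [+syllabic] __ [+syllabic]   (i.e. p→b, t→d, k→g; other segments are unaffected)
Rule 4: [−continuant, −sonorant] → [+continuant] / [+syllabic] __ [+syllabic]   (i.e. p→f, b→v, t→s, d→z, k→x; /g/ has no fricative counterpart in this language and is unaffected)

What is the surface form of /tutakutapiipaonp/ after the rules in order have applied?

tuzaguzaviivaomb

Rule 1 (nasal place assimilation): /n/ precedes the labial consonant /p/, so it assimilates in place to [m]. /tutakutapiipaonp/ → tutakutapiipaomp.
Rule 2 (post-nasal voicing): /p/ is a voiceless stop immediately after the nasal /m/, so it voices to [b]. /tutakutapiipaomp/ → tutakutapiipaomb.
Rule 3 (intervocalic voicing): /t/ is a voiceless stop between vowels /u/ and /a/, so it voices to [d]. /k/ is a voiceless stop between vowels /a/ and /u/, so it voices to [g]. /t/ is a voiceless stop between vowels /u/ and /a/, so it voices to [d]. /p/ is a voiceless stop between vowels /a/ and /i/, so it voices to [b]. /p/ is a voiceless stop between vowels /i/ and /a/, so it voices to [b]. /tutakutapiipaomb/ → tudagudabiibaomb.
Rule 4 (intervocalic spirantization): /d/ is a stop between vowels /u/ and /a/, so it spirantizes to the fricative [z]. /d/ is a stop between vowels /u/ and /a/, so it spirantizes to the fricative [z]. /b/ is a stop between vowels /a/ and /i/, so it spirantizes to the fricative [v]. /b/ is a stop between vowels /i/ and /a/, so it spirantizes to the fricative [v]. /tudagudabiibaomb/ → tuzaguzaviivaomb.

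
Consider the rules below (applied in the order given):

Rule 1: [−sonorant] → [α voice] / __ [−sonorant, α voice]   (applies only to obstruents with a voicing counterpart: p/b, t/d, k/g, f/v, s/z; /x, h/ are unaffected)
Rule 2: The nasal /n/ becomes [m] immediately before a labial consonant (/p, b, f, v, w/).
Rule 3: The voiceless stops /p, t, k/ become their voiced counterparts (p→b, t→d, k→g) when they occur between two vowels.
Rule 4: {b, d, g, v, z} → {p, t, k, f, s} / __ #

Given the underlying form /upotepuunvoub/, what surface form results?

Rule 1 (regressive voicing assimilation): no segment meets the environment; /upotepuunvoub/ is unchanged.
Rule 2 (nasal place assimilation): /n/ precedes the labial consonant /v/, so it assimilates in place to [m]. /upotepuunvoub/ → upotepuumvoub.
Rule 3 (intervocalic voicing): /p/ is a voiceless stop between vowels /u/ and /o/, so it voices to [b]. /t/ is a voiceless stop between vowels /o/ and /e/, so it voices to [d]. /p/ is a voiceless stop between vowels /e/ and /u/, so it voices to [b]. /upotepuumvoub/ → ubodebuumvoub.
Rule 4 (final devoicing): /b/ is a voiced obstruent in word-final position, so it devoices to [p]. /ubodebuumvoub/ → ubodebuumvoup.

ubodebuumvoup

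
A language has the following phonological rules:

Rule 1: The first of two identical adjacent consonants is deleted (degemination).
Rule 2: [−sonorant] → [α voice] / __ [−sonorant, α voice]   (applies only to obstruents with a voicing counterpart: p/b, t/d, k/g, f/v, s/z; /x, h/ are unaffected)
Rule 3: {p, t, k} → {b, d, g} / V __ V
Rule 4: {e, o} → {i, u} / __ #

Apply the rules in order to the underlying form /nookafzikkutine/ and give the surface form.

noogavzigudini

Rule 1 (degemination): /kk/ is a geminate; the first /k/ deletes. /nookafzikkutine/ → nookafzikutine.
Rule 2 (regressive voicing assimilation): /f/ precedes the voiced obstruent /z/, so it voices to [v] by assimilation. /nookafzikutine/ → nookavzikutine.
Rule 3 (intervocalic voicing): /k/ is a voiceless stop between vowels /o/ and /a/, so it voices to [g]. /k/ is a voiceless stop between vowels /i/ and /u/, so it voices to [g]. /t/ is a voiceless stop between vowels /u/ and /i/, so it voices to [d]. /nookavzikutine/ → noogavzigudine.
Rule 4 (final vowel raising): /e/ is a mid vowel in word-final position, so it raises to [i]. /noogavzigudine/ → noogavzigudini.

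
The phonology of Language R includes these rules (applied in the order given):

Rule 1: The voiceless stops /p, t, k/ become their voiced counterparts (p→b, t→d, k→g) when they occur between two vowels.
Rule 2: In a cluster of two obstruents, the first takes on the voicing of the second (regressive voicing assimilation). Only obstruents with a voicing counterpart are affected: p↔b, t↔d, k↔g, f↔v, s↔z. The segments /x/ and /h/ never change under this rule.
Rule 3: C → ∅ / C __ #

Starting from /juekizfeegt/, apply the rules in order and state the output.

juegisfeek

Rule 1 (intervocalic voicing): /k/ is a voiceless stop between vowels /e/ and /i/, so it voices to [g]. /juekizfeegt/ → juegizfeegt.
Rule 2 (regressive voicing assimilation): /z/ precedes the voiceless obstruent /f/, so it devoices to [s] by assimilation. /g/ precedes the voiceless obstruent /t/, so it devoices to [k] by assimilation. /juegizfeegt/ → juegisfeekt.
Rule 3 (final cluster simplification): /t/ is the second consonant of a word-final cluster /kt/, so it deletes. /juegisfeekt/ → juegisfeek.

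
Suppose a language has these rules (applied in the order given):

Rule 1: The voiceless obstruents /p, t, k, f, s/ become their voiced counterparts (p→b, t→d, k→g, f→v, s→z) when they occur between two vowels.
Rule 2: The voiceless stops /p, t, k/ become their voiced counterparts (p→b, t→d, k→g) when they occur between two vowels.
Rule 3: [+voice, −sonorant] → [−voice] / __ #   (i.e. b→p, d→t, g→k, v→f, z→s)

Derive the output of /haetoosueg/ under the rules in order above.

haedoozuek

Rule 1 (intervocalic voicing): /t/ is a voiceless obstruent between vowels /e/ and /o/, so it voices to [d]. /s/ is a voiceless obstruent between vowels /o/ and /u/, so it voices to [z]. /haetoosueg/ → haedoozueg.
Rule 2 (intervocalic voicing): no segment meets the environment; /haedoozueg/ is unchanged.
Rule 3 (final devoicing): /g/ is a voiced obstruent in word-final position, so it devoices to [k]. /haedoozueg/ → haedoozuek.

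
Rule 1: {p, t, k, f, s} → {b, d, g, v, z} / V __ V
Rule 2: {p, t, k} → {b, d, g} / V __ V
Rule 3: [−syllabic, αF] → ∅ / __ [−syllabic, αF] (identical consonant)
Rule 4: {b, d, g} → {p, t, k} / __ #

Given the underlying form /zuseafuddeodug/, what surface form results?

Rule 1 (intervocalic voicing): /s/ is a voiceless obstruent between vowels /u/ and /e/, so it voices to [z]. /f/ is a voiceless obstruent between vowels /a/ and /u/, so it voices to [v]. /zuseafuddeodug/ → zuzeavuddeodug.
Rule 2 (intervocalic voicing): no segment meets the environment; /zuzeavuddeodug/ is unchanged.
Rule 3 (degemination): /dd/ is a geminate; the first /d/ deletes. /zuzeavuddeodug/ → zuzeavudeodug.
Rule 4 (final devoicing): /g/ is a voiced stop in word-final position, so it devoices to [k]. /zuzeavudeodug/ → zuzeavudeoduk.

zuzeavudeoduk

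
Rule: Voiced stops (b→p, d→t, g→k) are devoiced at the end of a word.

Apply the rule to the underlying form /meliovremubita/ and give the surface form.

No segment of /meliovremubita/ meets the structural description of the rule, so the form surfaces unchanged.

meliovremubita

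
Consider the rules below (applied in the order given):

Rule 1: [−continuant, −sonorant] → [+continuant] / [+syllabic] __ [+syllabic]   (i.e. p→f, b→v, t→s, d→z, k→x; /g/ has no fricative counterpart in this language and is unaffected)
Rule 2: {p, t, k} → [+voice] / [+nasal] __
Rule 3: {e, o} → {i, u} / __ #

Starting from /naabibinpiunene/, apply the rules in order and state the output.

Rule 1 (intervocalic spirantization): /b/ is a stop between vowels /a/ and /i/, so it spirantizes to the fricative [v]. /b/ is a stop between vowels /i/ and /i/, so it spirantizes to the fricative [v]. /naabibinpiunene/ → naavivinpiunene.
Rule 2 (post-nasal voicing): /p/ is a voiceless stop immediately after the nasal /n/, so it voices to [b]. /naavivinpiunene/ → naavivinbiunene.
Rule 3 (final vowel raising): /e/ is a mid vowel in word-final position, so it raises to [i]. /naavivinbiunene/ → naavivinbiuneni.

naavivinbiuneni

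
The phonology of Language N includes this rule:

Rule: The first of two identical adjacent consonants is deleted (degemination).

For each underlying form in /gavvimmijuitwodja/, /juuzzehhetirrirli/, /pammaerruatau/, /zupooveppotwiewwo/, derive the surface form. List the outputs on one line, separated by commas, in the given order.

/gavvimmijuitwodja/: /vv/ is a geminate; the first /v/ deletes. /mm/ is a geminate; the first /m/ deletes. → [gavimijuitwodja].
/juuzzehhetirrirli/: /zz/ is a geminate; the first /z/ deletes. /hh/ is a geminate; the first /h/ deletes. /rr/ is a geminate; the first /r/ deletes. → [juuzehetirirli].
/pammaerruatau/: /mm/ is a geminate; the first /m/ deletes. /rr/ is a geminate; the first /r/ deletes. → [pamaeruatau].
/zupooveppotwiewwo/: /pp/ is a geminate; the first /p/ deletes. /ww/ is a geminate; the first /w/ deletes. → [zupoovepotwiewo].

gavimijuitwodja, juuzehetirirli, pamaeruatau, zupoovepotwiewo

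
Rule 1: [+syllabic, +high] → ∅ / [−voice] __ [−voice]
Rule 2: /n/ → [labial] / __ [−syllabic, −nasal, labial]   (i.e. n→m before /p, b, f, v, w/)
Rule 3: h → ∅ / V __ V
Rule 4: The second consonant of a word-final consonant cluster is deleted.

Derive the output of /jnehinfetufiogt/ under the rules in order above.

jneimfetfiog

Rule 1 (high vowel syncope): /u/ is a high vowel flanked by voiceless consonants /t/ and /f/, so it deletes. /jnehinfetufiogt/ → jnehinfetfiogt.
Rule 2 (nasal place assimilation): /n/ precedes the labial consonant /f/, so it assimilates in place to [m]. /jnehinfetfiogt/ → jnehimfetfiogt.
Rule 3 (intervocalic h-deletion): /h/ occurs between vowels /e/ and /i/, so it deletes. /jnehimfetfiogt/ → jneimfetfiogt.
Rule 4 (final cluster simplification): /t/ is the second consonant of a word-final cluster /gt/, so it deletes. /jneimfetfiogt/ → jneimfetfiog.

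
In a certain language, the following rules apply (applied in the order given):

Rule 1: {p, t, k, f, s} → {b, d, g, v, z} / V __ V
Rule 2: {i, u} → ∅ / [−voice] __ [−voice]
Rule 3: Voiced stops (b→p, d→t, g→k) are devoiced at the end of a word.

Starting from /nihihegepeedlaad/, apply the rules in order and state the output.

nihhegebeedlaat

Rule 1 (intervocalic voicing): /p/ is a voiceless obstruent between vowels /e/ and /e/, so it voices to [b]. /nihihegepeedlaad/ → nihihegebeedlaad.
Rule 2 (high vowel syncope): /i/ is a high vowel flanked by voiceless consonants /h/ and /h/, so it deletes. /nihihegebeedlaad/ → nihhegebeedlaad.
Rule 3 (final devoicing): /d/ is a voiced stop in word-final position, so it devoices to [t]. /nihhegebeedlaad/ → nihhegebeedlaat.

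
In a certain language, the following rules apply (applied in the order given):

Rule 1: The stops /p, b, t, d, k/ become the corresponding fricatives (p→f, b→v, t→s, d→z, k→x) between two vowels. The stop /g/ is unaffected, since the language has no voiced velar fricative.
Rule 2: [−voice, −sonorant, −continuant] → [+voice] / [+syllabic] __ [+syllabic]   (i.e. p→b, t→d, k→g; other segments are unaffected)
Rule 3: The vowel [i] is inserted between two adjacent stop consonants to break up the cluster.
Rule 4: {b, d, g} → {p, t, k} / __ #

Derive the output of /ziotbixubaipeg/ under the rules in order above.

Rule 1 (intervocalic spirantization): /b/ is a stop between vowels /u/ and /a/, so it spirantizes to the fricative [v]. /p/ is a stop between vowels /i/ and /e/, so it spirantizes to the fricative [f]. /ziotbixubaipeg/ → ziotbixuvaifeg.
Rule 2 (intervocalic voicing): no segment meets the environment; /ziotbixuvaifeg/ is unchanged.
Rule 3 (stop-cluster i-epenthesis): /t/ and /b/ form a stop–stop cluster, so [i] is inserted between them. /ziotbixuvaifeg/ → ziotibixuvaifeg.
Rule 4 (final devoicing): /g/ is a voiced stop in word-final position, so it devoices to [k]. /ziotibixuvaifeg/ → ziotibixuvaifek.

ziotibixuvaifek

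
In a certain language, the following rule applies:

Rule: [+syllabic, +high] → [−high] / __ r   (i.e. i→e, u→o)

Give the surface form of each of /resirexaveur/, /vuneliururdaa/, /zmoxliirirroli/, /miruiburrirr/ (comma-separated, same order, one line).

reserexaveor, vuneliorordaa, zmoxliererroli, meruiborrerr

/resirexaveur/: /i/ is a high vowel immediately before /r/, so it lowers to [e]. /u/ is a high vowel immediately before /r/, so it lowers to [o]. → [reserexaveor].
/vuneliururdaa/: /u/ is a high vowel immediately before /r/, so it lowers to [o]. /u/ is a high vowel immediately before /r/, so it lowers to [o]. → [vuneliorordaa].
/zmoxliirirroli/: /i/ is a high vowel immediately before /r/, so it lowers to [e]. /i/ is a high vowel immediately before /r/, so it lowers to [e]. → [zmoxliererroli].
/miruiburrirr/: /i/ is a high vowel immediately before /r/, so it lowers to [e]. /u/ is a high vowel immediately before /r/, so it lowers to [o]. /i/ is a high vowel immediately before /r/, so it lowers to [e]. → [meruiborrerr].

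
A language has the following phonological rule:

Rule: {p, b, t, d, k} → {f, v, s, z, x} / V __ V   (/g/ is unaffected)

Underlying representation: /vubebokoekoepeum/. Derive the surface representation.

vuvevoxoexoefeum

/b/ is a stop between vowels /u/ and /e/, so it spirantizes to the fricative [v].
/b/ is a stop between vowels /e/ and /o/, so it spirantizes to the fricative [v].
/k/ is a stop between vowels /o/ and /o/, so it spirantizes to the fricative [x].
/k/ is a stop between vowels /e/ and /o/, so it spirantizes to the fricative [x].
/p/ is a stop between vowels /e/ and /e/, so it spirantizes to the fricative [f].
Surface form: [vuvevoxoexoefeum].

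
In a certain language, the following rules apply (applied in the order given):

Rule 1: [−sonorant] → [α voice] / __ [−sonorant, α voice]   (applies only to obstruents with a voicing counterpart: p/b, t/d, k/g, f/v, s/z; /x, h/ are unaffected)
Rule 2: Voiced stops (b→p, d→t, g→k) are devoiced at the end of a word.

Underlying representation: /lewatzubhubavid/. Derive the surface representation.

Rule 1 (regressive voicing assimilation): /t/ precedes the voiced obstruent /z/, so it voices to [d] by assimilation. /b/ precedes the voiceless obstruent /h/, so it devoices to [p] by assimilation. /lewatzubhubavid/ → lewadzuphubavid.
Rule 2 (final devoicing): /d/ is a voiced stop in word-final position, so it devoices to [t]. /lewadzuphubavid/ → lewadzuphubavit.

lewadzuphubavit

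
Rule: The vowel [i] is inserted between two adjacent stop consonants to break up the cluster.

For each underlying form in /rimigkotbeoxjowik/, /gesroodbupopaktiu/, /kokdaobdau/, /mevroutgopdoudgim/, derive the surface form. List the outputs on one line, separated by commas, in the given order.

/rimigkotbeoxjowik/: /g/ and /k/ form a stop–stop cluster, so [i] is inserted between them. /t/ and /b/ form a stop–stop cluster, so [i] is inserted between them. → [rimigikotibeoxjowik].
/gesroodbupopaktiu/: /d/ and /b/ form a stop–stop cluster, so [i] is inserted between them. /k/ and /t/ form a stop–stop cluster, so [i] is inserted between them. → [gesroodibupopakitiu].
/kokdaobdau/: /k/ and /d/ form a stop–stop cluster, so [i] is inserted between them. /b/ and /d/ form a stop–stop cluster, so [i] is inserted between them. → [kokidaobidau].
/mevroutgopdoudgim/: /t/ and /g/ form a stop–stop cluster, so [i] is inserted between them. /p/ and /d/ form a stop–stop cluster, so [i] is inserted between them. /d/ and /g/ form a stop–stop cluster, so [i] is inserted between them. → [mevroutigopidoudigim].

rimigikotibeoxjowik, gesroodibupopakitiu, kokidaobidau, mevroutigopidoudigim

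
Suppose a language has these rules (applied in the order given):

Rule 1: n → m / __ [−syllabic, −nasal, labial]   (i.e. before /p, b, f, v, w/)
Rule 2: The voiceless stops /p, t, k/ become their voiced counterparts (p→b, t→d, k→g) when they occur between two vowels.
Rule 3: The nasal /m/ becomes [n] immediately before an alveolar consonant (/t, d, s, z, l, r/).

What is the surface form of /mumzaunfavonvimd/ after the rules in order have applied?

munzaumfavomvind

Rule 1 (nasal place assimilation): /n/ precedes the labial consonant /f/, so it assimilates in place to [m]. /n/ precedes the labial consonant /v/, so it assimilates in place to [m]. /mumzaunfavonvimd/ → mumzaumfavomvimd.
Rule 2 (intervocalic voicing): no segment meets the environment; /mumzaumfavomvimd/ is unchanged.
Rule 3 (nasal place assimilation): /m/ precedes the alveolar consonant /z/, so it assimilates in place to [n]. /m/ precedes the alveolar consonant /d/, so it assimilates in place to [n]. /mumzaumfavomvimd/ → munzaumfavomvind.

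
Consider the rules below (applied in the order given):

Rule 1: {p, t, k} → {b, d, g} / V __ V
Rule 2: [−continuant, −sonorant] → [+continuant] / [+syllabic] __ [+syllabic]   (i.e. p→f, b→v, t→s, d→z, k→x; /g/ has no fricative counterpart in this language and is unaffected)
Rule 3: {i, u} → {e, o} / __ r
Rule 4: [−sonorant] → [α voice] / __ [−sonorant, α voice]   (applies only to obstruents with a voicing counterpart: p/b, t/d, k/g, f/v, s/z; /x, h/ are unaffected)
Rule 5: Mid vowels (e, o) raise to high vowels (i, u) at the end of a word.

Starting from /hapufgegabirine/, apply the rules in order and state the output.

havuvgegaverini

Rule 1 (intervocalic voicing): /p/ is a voiceless stop between vowels /a/ and /u/, so it voices to [b]. /hapufgegabirine/ → habufgegabirine.
Rule 2 (intervocalic spirantization): /b/ is a stop between vowels /a/ and /u/, so it spirantizes to the fricative [v]. /b/ is a stop between vowels /a/ and /i/, so it spirantizes to the fricative [v]. /habufgegabirine/ → havufgegavirine.
Rule 3 (pre-rhotic lowering): /i/ is a high vowel immediately before /r/, so it lowers to [e]. /havufgegavirine/ → havufgegaverine.
Rule 4 (regressive voicing assimilation): /f/ precedes the voiced obstruent /g/, so it voices to [v] by assimilation. /havufgegaverine/ → havuvgegaverine.
Rule 5 (final vowel raising): /e/ is a mid vowel in word-final position, so it raises to [i]. /havuvgegaverine/ → havuvgegaverini.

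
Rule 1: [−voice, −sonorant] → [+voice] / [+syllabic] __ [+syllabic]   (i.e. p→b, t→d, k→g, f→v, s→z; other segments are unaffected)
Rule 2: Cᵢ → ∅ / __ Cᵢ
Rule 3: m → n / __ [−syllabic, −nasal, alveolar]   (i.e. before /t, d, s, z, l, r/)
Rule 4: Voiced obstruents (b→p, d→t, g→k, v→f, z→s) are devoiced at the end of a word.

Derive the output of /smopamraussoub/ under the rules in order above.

smobanrausoup

Rule 1 (intervocalic voicing): /p/ is a voiceless obstruent between vowels /o/ and /a/, so it voices to [b]. /smopamraussoub/ → smobamraussoub.
Rule 2 (degemination): /ss/ is a geminate; the first /s/ deletes. /smobamraussoub/ → smobamrausoub.
Rule 3 (nasal place assimilation): /m/ precedes the alveolar consonant /r/, so it assimilates in place to [n]. /smobamrausoub/ → smobanrausoub.
Rule 4 (final devoicing): /b/ is a voiced obstruent in word-final position, so it devoices to [p]. /smobanrausoub/ → smobanrausoup.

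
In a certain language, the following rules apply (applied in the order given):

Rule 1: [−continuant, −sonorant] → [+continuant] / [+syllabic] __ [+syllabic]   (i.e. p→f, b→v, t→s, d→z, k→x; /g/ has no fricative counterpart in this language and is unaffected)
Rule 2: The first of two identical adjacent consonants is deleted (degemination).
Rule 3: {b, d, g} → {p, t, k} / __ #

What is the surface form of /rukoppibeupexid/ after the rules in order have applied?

ruxopiveufexit

Rule 1 (intervocalic spirantization): /k/ is a stop between vowels /u/ and /o/, so it spirantizes to the fricative [x]. /b/ is a stop between vowels /i/ and /e/, so it spirantizes to the fricative [v]. /p/ is a stop between vowels /u/ and /e/, so it spirantizes to the fricative [f]. /rukoppibeupexid/ → ruxoppiveufexid.
Rule 2 (degemination): /pp/ is a geminate; the first /p/ deletes. /ruxoppiveufexid/ → ruxopiveufexid.
Rule 3 (final devoicing): /d/ is a voiced stop in word-final position, so it devoices to [t]. /ruxopiveufexid/ → ruxopiveufexit.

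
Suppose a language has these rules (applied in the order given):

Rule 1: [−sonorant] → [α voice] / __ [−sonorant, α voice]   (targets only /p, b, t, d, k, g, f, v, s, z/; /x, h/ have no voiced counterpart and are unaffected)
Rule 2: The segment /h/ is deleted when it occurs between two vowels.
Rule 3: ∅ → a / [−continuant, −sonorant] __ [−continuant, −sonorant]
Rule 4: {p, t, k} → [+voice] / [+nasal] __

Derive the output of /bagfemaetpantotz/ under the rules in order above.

bakfemaetapandodz

Rule 1 (regressive voicing assimilation): /g/ precedes the voiceless obstruent /f/, so it devoices to [k] by assimilation. /t/ precedes the voiced obstruent /z/, so it voices to [d] by assimilation. /bagfemaetpantotz/ → bakfemaetpantodz.
Rule 2 (intervocalic h-deletion): no segment meets the environment; /bakfemaetpantodz/ is unchanged.
Rule 3 (stop-cluster a-epenthesis): /t/ and /p/ form a stop–stop cluster, so [a] is inserted between them. /bakfemaetpantodz/ → bakfemaetapantodz.
Rule 4 (post-nasal voicing): /t/ is a voiceless stop immediately after the nasal /n/, so it voices to [d]. /bakfemaetapantodz/ → bakfemaetapandodz.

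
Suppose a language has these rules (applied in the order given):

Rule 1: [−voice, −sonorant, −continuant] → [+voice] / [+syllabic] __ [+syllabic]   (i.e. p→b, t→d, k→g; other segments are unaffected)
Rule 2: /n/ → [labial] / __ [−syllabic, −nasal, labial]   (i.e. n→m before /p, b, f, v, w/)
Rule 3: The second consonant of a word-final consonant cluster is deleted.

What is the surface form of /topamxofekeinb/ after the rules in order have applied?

tobamxofegeim

Rule 1 (intervocalic voicing): /p/ is a voiceless stop between vowels /o/ and /a/, so it voices to [b]. /k/ is a voiceless stop between vowels /e/ and /e/, so it voices to [g]. /topamxofekeinb/ → tobamxofegeinb.
Rule 2 (nasal place assimilation): /n/ precedes the labial consonant /b/, so it assimilates in place to [m]. /tobamxofegeinb/ → tobamxofegeimb.
Rule 3 (final cluster simplification): /b/ is the second consonant of a word-final cluster /mb/, so it deletes. /tobamxofegeimb/ → tobamxofegeim.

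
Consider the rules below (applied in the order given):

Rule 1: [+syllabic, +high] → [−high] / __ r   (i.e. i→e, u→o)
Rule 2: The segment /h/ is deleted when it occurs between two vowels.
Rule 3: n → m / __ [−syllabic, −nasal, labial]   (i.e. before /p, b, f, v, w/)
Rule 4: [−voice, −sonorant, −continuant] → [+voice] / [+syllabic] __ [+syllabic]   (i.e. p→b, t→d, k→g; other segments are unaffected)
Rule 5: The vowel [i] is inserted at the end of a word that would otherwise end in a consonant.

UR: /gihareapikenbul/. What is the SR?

giareabigembuli

Rule 1 (pre-rhotic lowering): no segment meets the environment; /gihareapikenbul/ is unchanged.
Rule 2 (intervocalic h-deletion): /h/ occurs between vowels /i/ and /a/, so it deletes. /gihareapikenbul/ → giareapikenbul.
Rule 3 (nasal place assimilation): /n/ precedes the labial consonant /b/, so it assimilates in place to [m]. /giareapikenbul/ → giareapikembul.
Rule 4 (intervocalic voicing): /p/ is a voiceless stop between vowels /a/ and /i/, so it voices to [b]. /k/ is a voiceless stop between vowels /i/ and /e/, so it voices to [g]. /giareapikembul/ → giareabigembul.
Rule 5 (final i-epenthesis): the form ends in the consonant /l/, so [i] is inserted word-finally. /giareabigembul/ → giareabigembuli.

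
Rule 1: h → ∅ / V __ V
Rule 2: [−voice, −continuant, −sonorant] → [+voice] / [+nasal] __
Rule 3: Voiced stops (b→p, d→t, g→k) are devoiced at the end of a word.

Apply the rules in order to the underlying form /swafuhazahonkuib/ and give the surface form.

Rule 1 (intervocalic h-deletion): /h/ occurs between vowels /u/ and /a/, so it deletes. /h/ occurs between vowels /a/ and /o/, so it deletes. /swafuhazahonkuib/ → swafuazaonkuib.
Rule 2 (post-nasal voicing): /k/ is a voiceless stop immediately after the nasal /n/, so it voices to [g]. /swafuazaonkuib/ → swafuazaonguib.
Rule 3 (final devoicing): /b/ is a voiced stop in word-final position, so it devoices to [p]. /swafuazaonguib/ → swafuazaonguip.

swafuazaonguip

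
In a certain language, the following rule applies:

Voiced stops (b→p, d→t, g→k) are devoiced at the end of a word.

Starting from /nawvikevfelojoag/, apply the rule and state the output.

/g/ is a voiced stop in word-final position, so it devoices to [k].
Surface form: [nawvikevfelojoak].

nawvikevfelojoak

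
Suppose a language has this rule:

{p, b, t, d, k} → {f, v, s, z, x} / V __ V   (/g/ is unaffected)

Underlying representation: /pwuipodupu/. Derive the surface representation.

/p/ is a stop between vowels /i/ and /o/, so it spirantizes to the fricative [f].
/d/ is a stop between vowels /o/ and /u/, so it spirantizes to the fricative [z].
/p/ is a stop between vowels /u/ and /u/, so it spirantizes to the fricative [f].
Surface form: [pwuifozufu].

pwuifozufu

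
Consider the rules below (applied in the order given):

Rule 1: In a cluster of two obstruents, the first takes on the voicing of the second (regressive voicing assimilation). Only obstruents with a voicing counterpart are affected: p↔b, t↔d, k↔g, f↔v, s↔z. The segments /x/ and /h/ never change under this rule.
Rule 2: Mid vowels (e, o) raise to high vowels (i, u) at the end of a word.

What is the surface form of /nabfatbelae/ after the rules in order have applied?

napfadbelai

Rule 1 (regressive voicing assimilation): /b/ precedes the voiceless obstruent /f/, so it devoices to [p] by assimilation. /t/ precedes the voiced obstruent /b/, so it voices to [d] by assimilation. /nabfatbelae/ → napfadbelae.
Rule 2 (final vowel raising): /e/ is a mid vowel in word-final position, so it raises to [i]. /napfadbelae/ → napfadbelai.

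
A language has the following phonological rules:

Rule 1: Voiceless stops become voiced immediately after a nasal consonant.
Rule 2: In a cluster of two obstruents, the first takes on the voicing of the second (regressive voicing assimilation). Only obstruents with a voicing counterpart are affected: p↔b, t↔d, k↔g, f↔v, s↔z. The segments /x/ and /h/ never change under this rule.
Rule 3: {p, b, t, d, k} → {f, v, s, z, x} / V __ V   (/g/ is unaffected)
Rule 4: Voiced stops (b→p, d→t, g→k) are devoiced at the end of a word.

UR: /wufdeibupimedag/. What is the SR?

Rule 1 (post-nasal voicing): no segment meets the environment; /wufdeibupimedag/ is unchanged.
Rule 2 (regressive voicing assimilation): /f/ precedes the voiced obstruent /d/, so it voices to [v] by assimilation. /wufdeibupimedag/ → wuvdeibupimedag.
Rule 3 (intervocalic spirantization): /b/ is a stop between vowels /i/ and /u/, so it spirantizes to the fricative [v]. /p/ is a stop between vowels /u/ and /i/, so it spirantizes to the fricative [f]. /d/ is a stop between vowels /e/ and /a/, so it spirantizes to the fricative [z]. /wuvdeibupimedag/ → wuvdeivufimezag.
Rule 4 (final devoicing): /g/ is a voiced stop in word-final position, so it devoices to [k]. /wuvdeivufimezag/ → wuvdeivufimezak.

wuvdeivufimezak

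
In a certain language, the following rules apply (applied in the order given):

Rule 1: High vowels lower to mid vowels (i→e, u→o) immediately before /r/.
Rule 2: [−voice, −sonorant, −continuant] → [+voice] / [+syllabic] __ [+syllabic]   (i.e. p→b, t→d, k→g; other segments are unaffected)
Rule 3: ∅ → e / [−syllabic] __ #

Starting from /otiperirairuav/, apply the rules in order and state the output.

Rule 1 (pre-rhotic lowering): /i/ is a high vowel immediately before /r/, so it lowers to [e]. /i/ is a high vowel immediately before /r/, so it lowers to [e]. /otiperirairuav/ → otipereraeruav.
Rule 2 (intervocalic voicing): /t/ is a voiceless stop between vowels /o/ and /i/, so it voices to [d]. /p/ is a voiceless stop between vowels /i/ and /e/, so it voices to [b]. /otipereraeruav/ → odibereraeruav.
Rule 3 (final e-epenthesis): the form ends in the consonant /v/, so [e] is inserted word-finally. /odibereraeruav/ → odibereraeruave.

odibereraeruave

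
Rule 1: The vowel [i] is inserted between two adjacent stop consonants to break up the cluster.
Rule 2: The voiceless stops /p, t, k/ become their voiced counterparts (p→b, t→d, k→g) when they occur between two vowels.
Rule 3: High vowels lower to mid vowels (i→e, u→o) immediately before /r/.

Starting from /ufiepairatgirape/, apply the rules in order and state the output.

ufiebaeradigerabe

Rule 1 (stop-cluster i-epenthesis): /t/ and /g/ form a stop–stop cluster, so [i] is inserted between them. /ufiepairatgirape/ → ufiepairatigirape.
Rule 2 (intervocalic voicing): /p/ is a voiceless stop between vowels /e/ and /a/, so it voices to [b]. /t/ is a voiceless stop between vowels /a/ and /i/, so it voices to [d]. /p/ is a voiceless stop between vowels /a/ and /e/, so it voices to [b]. /ufiepairatigirape/ → ufiebairadigirabe.
Rule 3 (pre-rhotic lowering): /i/ is a high vowel immediately before /r/, so it lowers to [e]. /i/ is a high vowel immediately before /r/, so it lowers to [e]. /ufiebairadigirabe/ → ufiebaeradigerabe.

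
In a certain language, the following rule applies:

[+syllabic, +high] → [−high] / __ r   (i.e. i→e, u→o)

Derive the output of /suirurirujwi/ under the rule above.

/i/ is a high vowel immediately before /r/, so it lowers to [e].
/u/ is a high vowel immediately before /r/, so it lowers to [o].
/i/ is a high vowel immediately before /r/, so it lowers to [e].
Surface form: [suerorerujwi].

suerorerujwi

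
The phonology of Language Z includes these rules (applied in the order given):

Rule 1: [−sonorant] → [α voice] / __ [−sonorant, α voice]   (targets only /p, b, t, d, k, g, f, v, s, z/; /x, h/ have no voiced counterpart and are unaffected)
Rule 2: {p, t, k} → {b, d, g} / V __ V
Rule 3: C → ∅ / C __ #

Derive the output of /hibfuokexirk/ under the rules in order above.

Rule 1 (regressive voicing assimilation): /b/ precedes the voiceless obstruent /f/, so it devoices to [p] by assimilation. /hibfuokexirk/ → hipfuokexirk.
Rule 2 (intervocalic voicing): /k/ is a voiceless stop between vowels /o/ and /e/, so it voices to [g]. /hipfuokexirk/ → hipfuogexirk.
Rule 3 (final cluster simplification): /k/ is the second consonant of a word-final cluster /rk/, so it deletes. /hipfuogexirk/ → hipfuogexir.

hipfuogexir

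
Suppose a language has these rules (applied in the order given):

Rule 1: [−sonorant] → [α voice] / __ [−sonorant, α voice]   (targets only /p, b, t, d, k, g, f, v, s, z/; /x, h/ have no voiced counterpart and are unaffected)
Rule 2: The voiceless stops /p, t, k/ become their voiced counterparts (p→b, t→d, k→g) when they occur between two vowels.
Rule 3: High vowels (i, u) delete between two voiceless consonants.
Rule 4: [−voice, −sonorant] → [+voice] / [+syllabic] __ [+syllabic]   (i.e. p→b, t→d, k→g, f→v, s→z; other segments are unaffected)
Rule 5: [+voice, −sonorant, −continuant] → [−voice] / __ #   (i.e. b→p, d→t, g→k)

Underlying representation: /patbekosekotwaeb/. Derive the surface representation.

padbegozegotwaep

Rule 1 (regressive voicing assimilation): /t/ precedes the voiced obstruent /b/, so it voices to [d] by assimilation. /patbekosekotwaeb/ → padbekosekotwaeb.
Rule 2 (intervocalic voicing): /k/ is a voiceless stop between vowels /e/ and /o/, so it voices to [g]. /k/ is a voiceless stop between vowels /e/ and /o/, so it voices to [g]. /padbekosekotwaeb/ → padbegosegotwaeb.
Rule 3 (high vowel syncope): no segment meets the environment; /padbegosegotwaeb/ is unchanged.
Rule 4 (intervocalic voicing): /s/ is a voiceless obstruent between vowels /o/ and /e/, so it voices to [z]. /padbegosegotwaeb/ → padbegozegotwaeb.
Rule 5 (final devoicing): /b/ is a voiced stop in word-final position, so it devoices to [p]. /padbegozegotwaeb/ → padbegozegotwaep.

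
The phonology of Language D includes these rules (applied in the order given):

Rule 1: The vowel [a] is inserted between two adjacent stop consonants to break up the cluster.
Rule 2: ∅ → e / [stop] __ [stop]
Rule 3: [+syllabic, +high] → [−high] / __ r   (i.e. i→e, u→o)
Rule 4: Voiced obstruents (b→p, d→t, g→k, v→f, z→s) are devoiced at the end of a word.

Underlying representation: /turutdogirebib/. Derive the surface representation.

torutadogerebip

Rule 1 (stop-cluster a-epenthesis): /t/ and /d/ form a stop–stop cluster, so [a] is inserted between them. /turutdogirebib/ → turutadogirebib.
Rule 2 (stop-cluster e-epenthesis): no segment meets the environment; /turutadogirebib/ is unchanged.
Rule 3 (pre-rhotic lowering): /u/ is a high vowel immediately before /r/, so it lowers to [o]. /i/ is a high vowel immediately before /r/, so it lowers to [e]. /turutadogirebib/ → torutadogerebib.
Rule 4 (final devoicing): /b/ is a voiced obstruent in word-final position, so it devoices to [p]. /torutadogerebib/ → torutadogerebip.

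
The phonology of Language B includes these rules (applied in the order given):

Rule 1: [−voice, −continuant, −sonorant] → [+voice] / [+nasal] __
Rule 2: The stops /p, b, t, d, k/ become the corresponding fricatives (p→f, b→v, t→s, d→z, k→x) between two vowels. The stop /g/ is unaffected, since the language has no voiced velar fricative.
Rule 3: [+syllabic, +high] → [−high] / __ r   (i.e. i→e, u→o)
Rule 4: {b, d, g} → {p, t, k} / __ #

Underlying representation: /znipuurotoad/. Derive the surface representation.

znifuorosoat

Rule 1 (post-nasal voicing): no segment meets the environment; /znipuurotoad/ is unchanged.
Rule 2 (intervocalic spirantization): /p/ is a stop between vowels /i/ and /u/, so it spirantizes to the fricative [f]. /t/ is a stop between vowels /o/ and /o/, so it spirantizes to the fricative [s]. /znipuurotoad/ → znifuurosoad.
Rule 3 (pre-rhotic lowering): /u/ is a high vowel immediately before /r/, so it lowers to [o]. /znifuurosoad/ → znifuorosoad.
Rule 4 (final devoicing): /d/ is a voiced stop in word-final position, so it devoices to [t]. /znifuorosoad/ → znifuorosoat.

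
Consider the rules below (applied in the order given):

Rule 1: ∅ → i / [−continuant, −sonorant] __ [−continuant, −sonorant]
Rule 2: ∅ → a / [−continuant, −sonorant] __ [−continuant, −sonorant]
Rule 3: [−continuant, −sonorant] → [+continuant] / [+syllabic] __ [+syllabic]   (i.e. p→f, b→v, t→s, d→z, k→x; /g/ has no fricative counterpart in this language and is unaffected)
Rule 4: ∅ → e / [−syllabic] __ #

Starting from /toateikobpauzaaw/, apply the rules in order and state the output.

toaseixovifauzaawe

Rule 1 (stop-cluster i-epenthesis): /b/ and /p/ form a stop–stop cluster, so [i] is inserted between them. /toateikobpauzaaw/ → toateikobipauzaaw.
Rule 2 (stop-cluster a-epenthesis): no segment meets the environment; /toateikobipauzaaw/ is unchanged.
Rule 3 (intervocalic spirantization): /t/ is a stop between vowels /a/ and /e/, so it spirantizes to the fricative [s]. /k/ is a stop between vowels /i/ and /o/, so it spirantizes to the fricative [x]. /b/ is a stop between vowels /o/ and /i/, so it spirantizes to the fricative [v]. /p/ is a stop between vowels /i/ and /a/, so it spirantizes to the fricative [f]. /toateikobipauzaaw/ → toaseixovifauzaaw.
Rule 4 (final e-epenthesis): the form ends in the consonant /w/, so [e] is inserted word-finally. /toaseixovifauzaaw/ → toaseixovifauzaawe.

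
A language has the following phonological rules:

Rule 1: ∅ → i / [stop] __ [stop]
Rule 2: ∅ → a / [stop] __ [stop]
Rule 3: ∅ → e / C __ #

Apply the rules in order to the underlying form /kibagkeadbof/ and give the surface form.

kibagikeadibofe

Rule 1 (stop-cluster i-epenthesis): /g/ and /k/ form a stop–stop cluster, so [i] is inserted between them. /d/ and /b/ form a stop–stop cluster, so [i] is inserted between them. /kibagkeadbof/ → kibagikeadibof.
Rule 2 (stop-cluster a-epenthesis): no segment meets the environment; /kibagikeadibof/ is unchanged.
Rule 3 (final e-epenthesis): the form ends in the consonant /f/, so [e] is inserted word-finally. /kibagikeadibof/ → kibagikeadibofe.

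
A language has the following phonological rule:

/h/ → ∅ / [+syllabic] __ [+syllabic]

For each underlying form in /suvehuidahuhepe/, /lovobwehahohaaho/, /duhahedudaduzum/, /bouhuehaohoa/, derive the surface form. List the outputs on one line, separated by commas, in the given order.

/suvehuidahuhepe/: /h/ occurs between vowels /e/ and /u/, so it deletes. /h/ occurs between vowels /a/ and /u/, so it deletes. /h/ occurs between vowels /u/ and /e/, so it deletes. → [suveuidauepe].
/lovobwehahohaaho/: /h/ occurs between vowels /e/ and /a/, so it deletes. /h/ occurs between vowels /a/ and /o/, so it deletes. /h/ occurs between vowels /o/ and /a/, so it deletes. /h/ occurs between vowels /a/ and /o/, so it deletes. → [lovobweaoaao].
/duhahedudaduzum/: /h/ occurs between vowels /u/ and /a/, so it deletes. /h/ occurs between vowels /a/ and /e/, so it deletes. → [duaedudaduzum].
/bouhuehaohoa/: /h/ occurs between vowels /u/ and /u/, so it deletes. /h/ occurs between vowels /e/ and /a/, so it deletes. /h/ occurs between vowels /o/ and /o/, so it deletes. → [bouueaooa].

suveuidauepe, lovobweaoaao, duaedudaduzum, bouueaooa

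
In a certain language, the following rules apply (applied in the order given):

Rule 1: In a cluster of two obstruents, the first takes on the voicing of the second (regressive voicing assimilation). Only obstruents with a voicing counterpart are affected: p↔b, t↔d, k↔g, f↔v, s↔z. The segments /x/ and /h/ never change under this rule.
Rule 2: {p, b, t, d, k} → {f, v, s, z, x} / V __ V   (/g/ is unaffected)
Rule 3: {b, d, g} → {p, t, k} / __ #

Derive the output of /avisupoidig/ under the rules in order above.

Rule 1 (regressive voicing assimilation): no segment meets the environment; /avisupoidig/ is unchanged.
Rule 2 (intervocalic spirantization): /p/ is a stop between vowels /u/ and /o/, so it spirantizes to the fricative [f]. /d/ is a stop between vowels /i/ and /i/, so it spirantizes to the fricative [z]. /avisupoidig/ → avisufoizig.
Rule 3 (final devoicing): /g/ is a voiced stop in word-final position, so it devoices to [k]. /avisufoizig/ → avisufoizik.

avisufoizik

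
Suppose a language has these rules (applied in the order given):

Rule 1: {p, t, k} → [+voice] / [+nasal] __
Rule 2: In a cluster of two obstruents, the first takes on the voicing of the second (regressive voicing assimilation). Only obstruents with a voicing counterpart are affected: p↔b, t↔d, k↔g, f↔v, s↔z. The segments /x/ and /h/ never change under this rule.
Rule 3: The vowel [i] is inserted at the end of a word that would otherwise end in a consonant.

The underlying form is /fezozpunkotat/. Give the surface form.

fezospungotati

Rule 1 (post-nasal voicing): /k/ is a voiceless stop immediately after the nasal /n/, so it voices to [g]. /fezozpunkotat/ → fezozpungotat.
Rule 2 (regressive voicing assimilation): /z/ precedes the voiceless obstruent /p/, so it devoices to [s] by assimilation. /fezozpungotat/ → fezospungotat.
Rule 3 (final i-epenthesis): the form ends in the consonant /t/, so [i] is inserted word-finally. /fezospungotat/ → fezospungotati.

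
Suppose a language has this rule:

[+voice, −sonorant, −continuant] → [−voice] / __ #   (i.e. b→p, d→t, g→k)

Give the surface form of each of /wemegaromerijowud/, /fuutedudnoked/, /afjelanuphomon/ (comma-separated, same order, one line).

wemegaromerijowut, fuutedudnoket, afjelanuphomon

/wemegaromerijowud/: /d/ is a voiced stop in word-final position, so it devoices to [t]. → [wemegaromerijowut].
/fuutedudnoked/: /d/ is a voiced stop in word-final position, so it devoices to [t]. → [fuutedudnoket].
/afjelanuphomon/: the rule's environment is not met; surfaces unchanged as [afjelanuphomon].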